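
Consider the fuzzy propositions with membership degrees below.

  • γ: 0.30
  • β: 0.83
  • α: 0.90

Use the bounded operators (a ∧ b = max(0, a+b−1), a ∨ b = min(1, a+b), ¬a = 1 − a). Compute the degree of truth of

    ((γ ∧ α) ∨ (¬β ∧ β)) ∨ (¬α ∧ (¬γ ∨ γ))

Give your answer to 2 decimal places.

0.30

γ ∧ α = max(0, a+b−1) on (0.30, 0.90) = 0.20
¬β = 1 − 0.83 = 0.17
¬β ∧ β = max(0, a+b−1) on (0.17, 0.83) = 0.00
(γ ∧ α) ∨ (¬β ∧ β) = min(1, a+b) on (0.20, 0.00) = 0.20
¬α = 1 − 0.90 = 0.10
¬γ = 1 − 0.30 = 0.70
¬γ ∨ γ = min(1, a+b) on (0.70, 0.30) = 1.00
¬α ∧ (¬γ ∨ γ) = max(0, a+b−1) on (0.10, 1.00) = 0.10
((γ ∧ α) ∨ (¬β ∧ β)) ∨ (¬α ∧ (¬γ ∨ γ)) = min(1, a+b) on (0.20, 0.10) = 0.30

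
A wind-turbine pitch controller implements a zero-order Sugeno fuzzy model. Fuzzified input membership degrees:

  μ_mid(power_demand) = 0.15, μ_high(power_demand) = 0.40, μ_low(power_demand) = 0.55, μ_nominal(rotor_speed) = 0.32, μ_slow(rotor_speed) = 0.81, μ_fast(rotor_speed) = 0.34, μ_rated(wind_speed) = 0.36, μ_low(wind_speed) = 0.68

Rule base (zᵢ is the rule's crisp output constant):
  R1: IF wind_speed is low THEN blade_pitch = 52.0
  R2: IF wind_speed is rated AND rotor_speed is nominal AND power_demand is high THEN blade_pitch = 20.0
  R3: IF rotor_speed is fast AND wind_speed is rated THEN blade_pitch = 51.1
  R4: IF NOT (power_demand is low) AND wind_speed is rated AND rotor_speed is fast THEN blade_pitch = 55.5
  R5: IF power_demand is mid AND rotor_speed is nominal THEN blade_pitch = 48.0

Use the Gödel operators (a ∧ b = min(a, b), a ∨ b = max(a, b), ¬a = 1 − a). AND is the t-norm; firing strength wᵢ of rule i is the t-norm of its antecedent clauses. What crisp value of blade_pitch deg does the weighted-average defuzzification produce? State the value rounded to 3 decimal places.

46.560

R1 (z=52.0): low=0.68 → w = 0.68
R2 (z=20.0): rated=0.36, nominal=0.32, high=0.40; AND[min(a, b)] → w = 0.32
R3 (z=51.1): fast=0.34, rated=0.36; AND[min(a, b)] → w = 0.34
R4 (z=55.5): ¬low=1−0.55=0.45, rated=0.36, fast=0.34; AND[min(a, b)] → w = 0.34
R5 (z=48.0): mid=0.15, nominal=0.32; AND[min(a, b)] → w = 0.15
Weighted average = (0.68·52.0 + 0.32·20.0 + 0.34·51.1 + 0.34·55.5 + 0.15·48.0) / (0.68 + 0.32 + 0.34 + 0.34 + 0.15)
  = 85.2040 / 1.8300 = 46.560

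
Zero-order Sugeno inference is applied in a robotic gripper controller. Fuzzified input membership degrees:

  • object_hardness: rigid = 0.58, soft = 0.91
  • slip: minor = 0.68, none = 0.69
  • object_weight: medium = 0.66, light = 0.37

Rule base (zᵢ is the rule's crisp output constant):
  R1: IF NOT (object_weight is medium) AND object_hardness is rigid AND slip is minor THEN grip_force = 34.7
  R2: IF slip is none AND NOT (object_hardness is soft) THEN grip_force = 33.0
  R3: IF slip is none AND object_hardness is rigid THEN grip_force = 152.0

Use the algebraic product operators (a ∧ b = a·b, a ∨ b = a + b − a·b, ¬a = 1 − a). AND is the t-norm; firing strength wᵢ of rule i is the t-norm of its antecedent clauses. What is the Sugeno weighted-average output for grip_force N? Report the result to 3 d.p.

113.235

R1 (z=34.7): ¬medium=1−0.66=0.34, rigid=0.58, minor=0.68; AND[a·b] → w = 0.1341
R2 (z=33.0): none=0.69, ¬soft=1−0.91=0.09; AND[a·b] → w = 0.0621
R3 (z=152.0): none=0.69, rigid=0.58; AND[a·b] → w = 0.4002
Weighted average = (0.1341·34.7 + 0.0621·33.0 + 0.4002·152.0) / (0.1341 + 0.0621 + 0.4002)
  = 67.5328 / 0.5964 = 113.235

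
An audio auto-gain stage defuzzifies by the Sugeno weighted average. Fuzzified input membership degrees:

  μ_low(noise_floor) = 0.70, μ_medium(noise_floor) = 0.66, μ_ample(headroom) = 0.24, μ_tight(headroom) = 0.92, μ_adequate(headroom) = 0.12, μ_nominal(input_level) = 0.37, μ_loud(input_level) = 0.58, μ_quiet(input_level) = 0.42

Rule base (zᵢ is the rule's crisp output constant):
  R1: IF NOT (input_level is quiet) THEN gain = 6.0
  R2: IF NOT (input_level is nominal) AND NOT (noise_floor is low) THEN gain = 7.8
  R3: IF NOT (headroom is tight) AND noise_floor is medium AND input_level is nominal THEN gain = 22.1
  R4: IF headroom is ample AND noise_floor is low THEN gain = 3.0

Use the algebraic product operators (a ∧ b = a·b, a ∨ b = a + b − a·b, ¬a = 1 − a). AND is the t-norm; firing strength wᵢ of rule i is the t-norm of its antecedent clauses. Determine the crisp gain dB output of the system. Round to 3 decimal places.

R1 (z=6.0): ¬quiet=1−0.42=0.58 → w = 0.5800
R2 (z=7.8): ¬nominal=1−0.37=0.63, ¬low=1−0.70=0.30; AND[a·b] → w = 0.1890
R3 (z=22.1): ¬tight=1−0.92=0.08, medium=0.66, nominal=0.37; AND[a·b] → w = 0.0195
R4 (z=3.0): ample=0.24, low=0.70; AND[a·b] → w = 0.1680
Weighted average = (0.5800·6.0 + 0.1890·7.8 + 0.0195·22.1 + 0.1680·3.0) / (0.5800 + 0.1890 + 0.0195 + 0.1680)
  = 5.8899 / 0.9565 = 6.158

6.158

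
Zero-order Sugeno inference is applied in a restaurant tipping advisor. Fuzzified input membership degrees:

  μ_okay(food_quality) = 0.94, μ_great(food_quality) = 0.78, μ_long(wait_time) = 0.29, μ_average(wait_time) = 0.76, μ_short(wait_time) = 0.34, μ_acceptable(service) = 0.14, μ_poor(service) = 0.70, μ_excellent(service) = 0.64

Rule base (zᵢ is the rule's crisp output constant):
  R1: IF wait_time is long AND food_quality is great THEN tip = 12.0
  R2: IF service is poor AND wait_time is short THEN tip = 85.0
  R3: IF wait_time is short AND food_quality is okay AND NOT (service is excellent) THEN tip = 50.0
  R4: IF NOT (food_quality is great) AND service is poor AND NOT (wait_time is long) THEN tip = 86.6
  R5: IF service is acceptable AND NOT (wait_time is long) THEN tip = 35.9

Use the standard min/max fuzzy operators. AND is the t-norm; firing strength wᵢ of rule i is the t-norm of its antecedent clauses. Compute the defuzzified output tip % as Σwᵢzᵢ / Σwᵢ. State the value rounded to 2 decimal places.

R1 (z=12.0): long=0.29, great=0.78; AND[min(a, b)] → w = 0.29
R2 (z=85.0): poor=0.70, short=0.34; AND[min(a, b)] → w = 0.34
R3 (z=50.0): short=0.34, okay=0.94, ¬excellent=1−0.64=0.36; AND[min(a, b)] → w = 0.34
R4 (z=86.6): ¬great=1−0.78=0.22, poor=0.70, ¬long=1−0.29=0.71; AND[min(a, b)] → w = 0.22
R5 (z=35.9): acceptable=0.14, ¬long=1−0.29=0.71; AND[min(a, b)] → w = 0.14
Weighted average = (0.29·12.0 + 0.34·85.0 + 0.34·50.0 + 0.22·86.6 + 0.14·35.9) / (0.29 + 0.34 + 0.34 + 0.22 + 0.14)
  = 73.4580 / 1.3300 = 55.23

55.23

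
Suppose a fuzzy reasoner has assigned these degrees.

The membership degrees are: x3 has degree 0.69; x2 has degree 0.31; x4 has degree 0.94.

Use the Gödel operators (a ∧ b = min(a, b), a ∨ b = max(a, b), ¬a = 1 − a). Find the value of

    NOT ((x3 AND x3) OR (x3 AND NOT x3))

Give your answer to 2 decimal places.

x3 AND x3 = min(a, b) on (0.69, 0.69) = 0.69
NOT x3 = 1 − 0.69 = 0.31
x3 AND NOT x3 = min(a, b) on (0.69, 0.31) = 0.31
(x3 AND x3) OR (x3 AND NOT x3) = max(a, b) on (0.69, 0.31) = 0.69
NOT ((x3 AND x3) OR (x3 AND NOT x3)) = 1 − 0.69 = 0.31

0.31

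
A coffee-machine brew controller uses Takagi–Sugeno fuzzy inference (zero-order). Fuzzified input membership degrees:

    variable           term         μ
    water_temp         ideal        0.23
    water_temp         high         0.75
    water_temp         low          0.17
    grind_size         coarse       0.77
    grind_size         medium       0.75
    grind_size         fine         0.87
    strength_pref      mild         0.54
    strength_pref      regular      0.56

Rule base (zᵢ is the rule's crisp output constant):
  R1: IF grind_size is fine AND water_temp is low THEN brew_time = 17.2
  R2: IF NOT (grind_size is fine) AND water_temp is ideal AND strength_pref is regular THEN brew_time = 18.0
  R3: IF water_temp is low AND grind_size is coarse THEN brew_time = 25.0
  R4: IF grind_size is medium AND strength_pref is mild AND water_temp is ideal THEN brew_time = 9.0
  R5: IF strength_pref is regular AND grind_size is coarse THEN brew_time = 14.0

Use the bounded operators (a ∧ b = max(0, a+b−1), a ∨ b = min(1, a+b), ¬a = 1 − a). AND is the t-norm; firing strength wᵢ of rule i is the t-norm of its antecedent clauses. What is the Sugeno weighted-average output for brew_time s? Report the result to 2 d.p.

14.35

R1 (z=17.2): fine=0.87, low=0.17; AND[max(0, a+b−1)] → w = 0.04
R2 (z=18.0): ¬fine=1−0.87=0.13, ideal=0.23, regular=0.56; AND[max(0, a+b−1)] → w = 0.00
R3 (z=25.0): low=0.17, coarse=0.77; AND[max(0, a+b−1)] → w = 0.00
R4 (z=9.0): medium=0.75, mild=0.54, ideal=0.23; AND[max(0, a+b−1)] → w = 0.00
R5 (z=14.0): regular=0.56, coarse=0.77; AND[max(0, a+b−1)] → w = 0.33
Weighted average = (0.04·17.2 + 0.00·18.0 + 0.00·25.0 + 0.00·9.0 + 0.33·14.0) / (0.04 + 0.00 + 0.00 + 0.00 + 0.33)
  = 5.3080 / 0.3700 = 14.35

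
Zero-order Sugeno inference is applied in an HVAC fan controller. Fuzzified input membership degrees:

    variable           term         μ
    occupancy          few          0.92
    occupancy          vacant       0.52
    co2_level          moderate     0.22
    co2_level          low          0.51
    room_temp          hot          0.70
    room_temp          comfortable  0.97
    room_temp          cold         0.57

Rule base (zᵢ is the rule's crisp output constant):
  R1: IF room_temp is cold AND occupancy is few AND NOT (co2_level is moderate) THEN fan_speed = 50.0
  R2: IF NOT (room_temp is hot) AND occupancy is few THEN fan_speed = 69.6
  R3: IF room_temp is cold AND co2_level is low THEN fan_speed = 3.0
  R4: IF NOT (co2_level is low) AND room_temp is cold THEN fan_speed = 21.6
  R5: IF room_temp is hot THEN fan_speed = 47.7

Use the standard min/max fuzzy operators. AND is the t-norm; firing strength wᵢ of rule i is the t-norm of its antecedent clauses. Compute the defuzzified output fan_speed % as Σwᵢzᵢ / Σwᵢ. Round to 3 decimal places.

R1 (z=50.0): cold=0.57, few=0.92, ¬moderate=1−0.22=0.78; AND[min(a, b)] → w = 0.57
R2 (z=69.6): ¬hot=1−0.70=0.30, few=0.92; AND[min(a, b)] → w = 0.30
R3 (z=3.0): cold=0.57, low=0.51; AND[min(a, b)] → w = 0.51
R4 (z=21.6): ¬low=1−0.51=0.49, cold=0.57; AND[min(a, b)] → w = 0.49
R5 (z=47.7): hot=0.70 → w = 0.70
Weighted average = (0.57·50.0 + 0.30·69.6 + 0.51·3.0 + 0.49·21.6 + 0.70·47.7) / (0.57 + 0.30 + 0.51 + 0.49 + 0.70)
  = 94.8840 / 2.5700 = 36.920

36.920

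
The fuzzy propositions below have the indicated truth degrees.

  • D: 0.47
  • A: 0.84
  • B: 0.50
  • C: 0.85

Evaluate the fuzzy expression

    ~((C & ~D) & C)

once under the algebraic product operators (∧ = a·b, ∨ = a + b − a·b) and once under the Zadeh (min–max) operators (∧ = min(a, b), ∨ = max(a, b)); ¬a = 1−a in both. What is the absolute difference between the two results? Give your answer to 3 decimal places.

Under algebraic product:
  ~D = 1 − 0.4700 = 0.5300
  C & ~D = a·b on (0.8500, 0.5300) = 0.4505
  (C & ~D) & C = a·b on (0.4505, 0.8500) = 0.3829
  ~((C & ~D) & C) = 1 − 0.3829 = 0.6171
  → value = 0.6171
Under Zadeh (min–max):
  ~D = 1 − 0.47 = 0.53
  C & ~D = min(a, b) on (0.85, 0.53) = 0.53
  (C & ~D) & C = min(a, b) on (0.53, 0.85) = 0.53
  ~((C & ~D) & C) = 1 − 0.53 = 0.47
  → value = 0.4700
|0.6171 − 0.4700| = 0.147

0.147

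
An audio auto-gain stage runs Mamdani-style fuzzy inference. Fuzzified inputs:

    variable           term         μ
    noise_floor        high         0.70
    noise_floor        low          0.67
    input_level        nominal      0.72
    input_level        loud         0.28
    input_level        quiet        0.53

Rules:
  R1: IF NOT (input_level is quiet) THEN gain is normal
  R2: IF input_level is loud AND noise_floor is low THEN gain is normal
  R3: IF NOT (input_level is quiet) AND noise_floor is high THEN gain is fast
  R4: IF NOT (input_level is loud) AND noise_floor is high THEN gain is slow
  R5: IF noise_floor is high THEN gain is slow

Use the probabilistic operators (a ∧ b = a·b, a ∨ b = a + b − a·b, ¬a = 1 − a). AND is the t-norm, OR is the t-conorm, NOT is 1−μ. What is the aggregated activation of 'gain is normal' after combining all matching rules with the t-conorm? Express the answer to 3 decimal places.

R1: ¬quiet=1−0.53=0.47 → w = 0.4700
R2: loud=0.28, low=0.67; AND[a·b] → w = 0.1876
R3: ¬quiet=1−0.53=0.47, high=0.70; AND[a·b] → w = 0.3290
R4: ¬loud=1−0.28=0.72, high=0.70; AND[a·b] → w = 0.5040
R5: high=0.70 → w = 0.7000
Rules with consequent 'normal': {R1, R2} → strengths 0.4700, 0.1876
Aggregate via t-conorm [a + b − a·b]: 0.5694

0.569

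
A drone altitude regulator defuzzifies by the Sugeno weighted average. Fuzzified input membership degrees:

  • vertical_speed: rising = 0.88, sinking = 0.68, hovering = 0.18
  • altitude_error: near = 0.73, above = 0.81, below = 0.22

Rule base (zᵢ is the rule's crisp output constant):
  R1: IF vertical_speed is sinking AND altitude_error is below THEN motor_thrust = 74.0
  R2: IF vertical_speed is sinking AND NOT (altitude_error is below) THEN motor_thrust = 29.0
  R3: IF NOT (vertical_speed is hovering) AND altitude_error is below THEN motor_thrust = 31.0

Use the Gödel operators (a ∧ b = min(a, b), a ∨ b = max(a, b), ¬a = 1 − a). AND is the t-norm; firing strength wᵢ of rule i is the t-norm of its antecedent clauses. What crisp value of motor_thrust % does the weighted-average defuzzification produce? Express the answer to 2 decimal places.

38.23

R1 (z=74.0): sinking=0.68, below=0.22; AND[min(a, b)] → w = 0.22
R2 (z=29.0): sinking=0.68, ¬below=1−0.22=0.78; AND[min(a, b)] → w = 0.68
R3 (z=31.0): ¬hovering=1−0.18=0.82, below=0.22; AND[min(a, b)] → w = 0.22
Weighted average = (0.22·74.0 + 0.68·29.0 + 0.22·31.0) / (0.22 + 0.68 + 0.22)
  = 42.8200 / 1.1200 = 38.23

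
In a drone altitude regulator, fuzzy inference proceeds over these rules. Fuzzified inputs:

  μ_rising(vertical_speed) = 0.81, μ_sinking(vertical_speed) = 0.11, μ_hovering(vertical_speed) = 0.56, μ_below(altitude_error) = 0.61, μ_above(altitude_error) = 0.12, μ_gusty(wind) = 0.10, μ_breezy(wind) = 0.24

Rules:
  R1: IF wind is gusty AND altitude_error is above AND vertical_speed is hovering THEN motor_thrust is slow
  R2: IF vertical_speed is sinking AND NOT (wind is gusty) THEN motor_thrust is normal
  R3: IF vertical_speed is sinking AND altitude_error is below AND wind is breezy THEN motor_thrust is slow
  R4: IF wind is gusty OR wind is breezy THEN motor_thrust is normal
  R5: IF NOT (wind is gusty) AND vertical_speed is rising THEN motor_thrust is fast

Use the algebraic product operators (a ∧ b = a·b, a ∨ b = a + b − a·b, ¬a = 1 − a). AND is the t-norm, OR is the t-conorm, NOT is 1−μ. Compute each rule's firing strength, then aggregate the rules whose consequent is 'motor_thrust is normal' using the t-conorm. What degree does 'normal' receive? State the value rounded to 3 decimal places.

0.384

R1: gusty=0.10, above=0.12, hovering=0.56; AND[a·b] → w = 0.0067
R2: sinking=0.11, ¬gusty=1−0.10=0.90; AND[a·b] → w = 0.0990
R3: sinking=0.11, below=0.61, breezy=0.24; AND[a·b] → w = 0.0161
R4: gusty=0.10, breezy=0.24; OR[a + b − a·b] → w = 0.3160
R5: ¬gusty=1−0.10=0.90, rising=0.81; AND[a·b] → w = 0.7290
Rules with consequent 'normal': {R2, R4} → strengths 0.0990, 0.3160
Aggregate via t-conorm [a + b − a·b]: 0.3837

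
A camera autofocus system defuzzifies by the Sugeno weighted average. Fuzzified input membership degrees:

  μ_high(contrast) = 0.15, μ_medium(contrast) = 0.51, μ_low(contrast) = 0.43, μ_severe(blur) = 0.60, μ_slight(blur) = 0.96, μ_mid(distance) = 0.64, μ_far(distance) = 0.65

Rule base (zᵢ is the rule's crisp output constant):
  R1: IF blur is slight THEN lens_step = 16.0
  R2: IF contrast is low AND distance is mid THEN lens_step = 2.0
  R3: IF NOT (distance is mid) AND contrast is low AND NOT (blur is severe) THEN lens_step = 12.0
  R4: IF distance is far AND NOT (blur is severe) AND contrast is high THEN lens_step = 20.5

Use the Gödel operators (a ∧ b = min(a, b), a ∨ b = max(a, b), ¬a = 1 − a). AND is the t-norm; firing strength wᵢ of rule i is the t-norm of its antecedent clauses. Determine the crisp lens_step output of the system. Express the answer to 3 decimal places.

12.429

R1 (z=16.0): slight=0.96 → w = 0.96
R2 (z=2.0): low=0.43, mid=0.64; AND[min(a, b)] → w = 0.43
R3 (z=12.0): ¬mid=1−0.64=0.36, low=0.43, ¬severe=1−0.60=0.40; AND[min(a, b)] → w = 0.36
R4 (z=20.5): far=0.65, ¬severe=1−0.60=0.40, high=0.15; AND[min(a, b)] → w = 0.15
Weighted average = (0.96·16.0 + 0.43·2.0 + 0.36·12.0 + 0.15·20.5) / (0.96 + 0.43 + 0.36 + 0.15)
  = 23.6150 / 1.9000 = 12.429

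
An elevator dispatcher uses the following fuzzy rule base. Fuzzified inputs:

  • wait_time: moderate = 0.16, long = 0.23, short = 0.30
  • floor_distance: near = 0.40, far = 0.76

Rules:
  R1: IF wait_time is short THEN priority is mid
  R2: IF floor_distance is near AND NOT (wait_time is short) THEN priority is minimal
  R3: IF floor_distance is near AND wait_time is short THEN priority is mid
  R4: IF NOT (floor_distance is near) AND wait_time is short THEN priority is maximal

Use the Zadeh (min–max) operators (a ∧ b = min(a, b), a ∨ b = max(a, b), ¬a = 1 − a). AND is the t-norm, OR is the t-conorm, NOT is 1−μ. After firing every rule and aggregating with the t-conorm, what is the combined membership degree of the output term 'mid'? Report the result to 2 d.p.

0.30

R1: short=0.30 → w = 0.30
R2: near=0.40, ¬short=1−0.30=0.70; AND[min(a, b)] → w = 0.40
R3: near=0.40, short=0.30; AND[min(a, b)] → w = 0.30
R4: ¬near=1−0.40=0.60, short=0.30; AND[min(a, b)] → w = 0.30
Rules with consequent 'mid': {R1, R3} → strengths 0.30, 0.30
Aggregate via t-conorm [max(a, b)]: 0.30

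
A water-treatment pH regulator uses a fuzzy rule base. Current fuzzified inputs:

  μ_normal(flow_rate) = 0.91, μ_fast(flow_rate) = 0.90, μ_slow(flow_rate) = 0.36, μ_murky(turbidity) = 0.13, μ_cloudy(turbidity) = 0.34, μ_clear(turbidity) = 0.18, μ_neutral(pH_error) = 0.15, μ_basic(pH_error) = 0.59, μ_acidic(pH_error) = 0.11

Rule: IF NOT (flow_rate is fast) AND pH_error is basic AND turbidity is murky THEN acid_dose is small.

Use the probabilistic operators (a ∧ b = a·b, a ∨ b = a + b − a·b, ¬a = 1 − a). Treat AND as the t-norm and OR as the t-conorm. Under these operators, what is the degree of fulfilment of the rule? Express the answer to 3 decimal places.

0.008

firing strength: ¬fast=1−0.90=0.10, basic=0.59, murky=0.13; AND[a·b] → w = 0.0077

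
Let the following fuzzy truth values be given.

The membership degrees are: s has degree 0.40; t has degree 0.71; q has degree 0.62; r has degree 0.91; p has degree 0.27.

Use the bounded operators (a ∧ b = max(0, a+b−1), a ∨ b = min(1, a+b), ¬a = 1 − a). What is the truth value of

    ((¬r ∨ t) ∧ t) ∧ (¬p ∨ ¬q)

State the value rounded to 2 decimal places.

0.51

¬r = 1 − 0.91 = 0.09
¬r ∨ t = min(1, a+b) on (0.09, 0.71) = 0.80
(¬r ∨ t) ∧ t = max(0, a+b−1) on (0.80, 0.71) = 0.51
¬p = 1 − 0.27 = 0.73
¬q = 1 − 0.62 = 0.38
¬p ∨ ¬q = min(1, a+b) on (0.73, 0.38) = 1.00
((¬r ∨ t) ∧ t) ∧ (¬p ∨ ¬q) = max(0, a+b−1) on (0.51, 1.00) = 0.51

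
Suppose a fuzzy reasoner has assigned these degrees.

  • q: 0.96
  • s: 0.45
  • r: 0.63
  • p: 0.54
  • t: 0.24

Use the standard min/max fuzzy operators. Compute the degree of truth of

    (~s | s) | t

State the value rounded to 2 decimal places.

0.55

~s = 1 − 0.45 = 0.55
~s | s = max(a, b) on (0.55, 0.45) = 0.55
(~s | s) | t = max(a, b) on (0.55, 0.24) = 0.55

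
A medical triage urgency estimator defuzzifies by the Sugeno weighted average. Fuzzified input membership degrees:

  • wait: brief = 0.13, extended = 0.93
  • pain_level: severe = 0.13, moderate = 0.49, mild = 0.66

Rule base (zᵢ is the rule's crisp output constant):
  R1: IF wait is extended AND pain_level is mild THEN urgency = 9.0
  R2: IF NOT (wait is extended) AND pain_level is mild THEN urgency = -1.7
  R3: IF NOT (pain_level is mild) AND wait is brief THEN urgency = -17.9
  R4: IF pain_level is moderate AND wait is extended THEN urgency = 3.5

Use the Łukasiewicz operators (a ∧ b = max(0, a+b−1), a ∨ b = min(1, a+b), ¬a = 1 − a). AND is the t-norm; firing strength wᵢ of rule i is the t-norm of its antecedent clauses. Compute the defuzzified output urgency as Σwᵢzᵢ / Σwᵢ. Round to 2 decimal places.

R1 (z=9.0): extended=0.93, mild=0.66; AND[max(0, a+b−1)] → w = 0.59
R2 (z=-1.7): ¬extended=1−0.93=0.07, mild=0.66; AND[max(0, a+b−1)] → w = 0.00
R3 (z=-17.9): ¬mild=1−0.66=0.34, brief=0.13; AND[max(0, a+b−1)] → w = 0.00
R4 (z=3.5): moderate=0.49, extended=0.93; AND[max(0, a+b−1)] → w = 0.42
Weighted average = (0.59·9.0 + 0.00·-1.7 + 0.00·-17.9 + 0.42·3.5) / (0.59 + 0.00 + 0.00 + 0.42)
  = 6.7800 / 1.0100 = 6.71

6.71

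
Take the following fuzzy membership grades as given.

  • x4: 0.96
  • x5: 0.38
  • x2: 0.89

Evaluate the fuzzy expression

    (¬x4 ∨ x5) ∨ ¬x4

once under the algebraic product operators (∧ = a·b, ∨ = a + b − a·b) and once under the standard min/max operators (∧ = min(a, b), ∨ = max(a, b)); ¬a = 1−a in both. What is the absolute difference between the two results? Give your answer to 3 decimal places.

Under algebraic product:
  ¬x4 = 1 − 0.9600 = 0.0400
  ¬x4 ∨ x5 = a + b − a·b on (0.0400, 0.3800) = 0.4048
  ¬x4 = 1 − 0.9600 = 0.0400
  (¬x4 ∨ x5) ∨ ¬x4 = a + b − a·b on (0.4048, 0.0400) = 0.4286
  → value = 0.4286
Under standard min/max:
  ¬x4 = 1 − 0.96 = 0.04
  ¬x4 ∨ x5 = max(a, b) on (0.04, 0.38) = 0.38
  ¬x4 = 1 − 0.96 = 0.04
  (¬x4 ∨ x5) ∨ ¬x4 = max(a, b) on (0.38, 0.04) = 0.38
  → value = 0.3800
|0.4286 − 0.3800| = 0.049

0.049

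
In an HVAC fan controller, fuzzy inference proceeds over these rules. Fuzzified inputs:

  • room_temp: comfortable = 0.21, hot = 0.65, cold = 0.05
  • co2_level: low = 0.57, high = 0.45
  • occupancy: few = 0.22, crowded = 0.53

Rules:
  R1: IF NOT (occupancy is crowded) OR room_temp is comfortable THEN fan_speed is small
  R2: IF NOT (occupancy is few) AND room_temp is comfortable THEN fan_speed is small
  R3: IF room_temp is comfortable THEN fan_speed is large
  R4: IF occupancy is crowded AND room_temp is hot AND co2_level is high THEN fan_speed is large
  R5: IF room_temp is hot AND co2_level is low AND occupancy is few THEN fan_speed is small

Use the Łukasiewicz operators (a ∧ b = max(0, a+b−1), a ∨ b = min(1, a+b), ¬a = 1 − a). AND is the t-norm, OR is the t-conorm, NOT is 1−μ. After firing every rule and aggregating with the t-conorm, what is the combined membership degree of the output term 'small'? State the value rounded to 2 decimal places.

0.68

R1: ¬crowded=1−0.53=0.47, comfortable=0.21; OR[min(1, a+b)] → w = 0.68
R2: ¬few=1−0.22=0.78, comfortable=0.21; AND[max(0, a+b−1)] → w = 0.00
R3: comfortable=0.21 → w = 0.21
R4: crowded=0.53, hot=0.65, high=0.45; AND[max(0, a+b−1)] → w = 0.00
R5: hot=0.65, low=0.57, few=0.22; AND[max(0, a+b−1)] → w = 0.00
Rules with consequent 'small': {R1, R2, R5} → strengths 0.68, 0.00, 0.00
Aggregate via t-conorm [min(1, a+b)]: 0.68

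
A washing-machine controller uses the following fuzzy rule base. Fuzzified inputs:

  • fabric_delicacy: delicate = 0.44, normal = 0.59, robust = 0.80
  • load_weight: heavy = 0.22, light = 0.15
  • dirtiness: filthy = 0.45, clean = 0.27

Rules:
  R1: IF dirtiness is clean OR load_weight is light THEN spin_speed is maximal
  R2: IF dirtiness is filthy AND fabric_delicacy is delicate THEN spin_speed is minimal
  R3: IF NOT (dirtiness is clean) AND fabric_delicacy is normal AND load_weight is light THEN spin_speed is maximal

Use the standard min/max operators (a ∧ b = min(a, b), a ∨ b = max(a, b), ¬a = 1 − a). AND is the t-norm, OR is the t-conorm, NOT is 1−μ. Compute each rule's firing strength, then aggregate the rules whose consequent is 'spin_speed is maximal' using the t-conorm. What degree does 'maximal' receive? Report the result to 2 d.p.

R1: clean=0.27, light=0.15; OR[max(a, b)] → w = 0.27
R2: filthy=0.45, delicate=0.44; AND[min(a, b)] → w = 0.44
R3: ¬clean=1−0.27=0.73, normal=0.59, light=0.15; AND[min(a, b)] → w = 0.15
Rules with consequent 'maximal': {R1, R3} → strengths 0.27, 0.15
Aggregate via t-conorm [max(a, b)]: 0.27

0.27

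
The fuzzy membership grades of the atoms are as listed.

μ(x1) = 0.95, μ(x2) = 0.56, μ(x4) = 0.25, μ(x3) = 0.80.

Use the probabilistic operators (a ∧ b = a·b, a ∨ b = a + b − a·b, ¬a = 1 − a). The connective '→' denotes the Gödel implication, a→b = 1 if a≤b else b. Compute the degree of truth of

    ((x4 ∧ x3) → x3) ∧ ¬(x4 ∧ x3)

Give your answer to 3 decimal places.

0.800

x4 ∧ x3 = a·b on (0.2500, 0.8000) = 0.2000
(x4 ∧ x3) → x3  [Gödel: 1 if a≤b else b] with a=0.2000, b=0.8000 → 1.0000
x4 ∧ x3 = a·b on (0.2500, 0.8000) = 0.2000
¬(x4 ∧ x3) = 1 − 0.2000 = 0.8000
((x4 ∧ x3) → x3) ∧ ¬(x4 ∧ x3) = a·b on (1.0000, 0.8000) = 0.8000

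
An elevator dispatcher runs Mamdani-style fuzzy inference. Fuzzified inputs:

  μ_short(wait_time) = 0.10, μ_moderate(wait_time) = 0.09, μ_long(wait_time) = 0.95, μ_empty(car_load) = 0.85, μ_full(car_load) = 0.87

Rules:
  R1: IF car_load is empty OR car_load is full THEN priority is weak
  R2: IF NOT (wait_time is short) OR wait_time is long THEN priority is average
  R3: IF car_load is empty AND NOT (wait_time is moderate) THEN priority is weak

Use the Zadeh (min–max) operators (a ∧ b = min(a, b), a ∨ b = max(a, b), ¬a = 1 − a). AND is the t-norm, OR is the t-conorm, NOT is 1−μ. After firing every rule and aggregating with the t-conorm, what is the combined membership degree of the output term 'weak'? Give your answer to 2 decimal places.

0.87

R1: empty=0.85, full=0.87; OR[max(a, b)] → w = 0.87
R2: ¬short=1−0.10=0.90, long=0.95; OR[max(a, b)] → w = 0.95
R3: empty=0.85, ¬moderate=1−0.09=0.91; AND[min(a, b)] → w = 0.85
Rules with consequent 'weak': {R1, R3} → strengths 0.87, 0.85
Aggregate via t-conorm [max(a, b)]: 0.87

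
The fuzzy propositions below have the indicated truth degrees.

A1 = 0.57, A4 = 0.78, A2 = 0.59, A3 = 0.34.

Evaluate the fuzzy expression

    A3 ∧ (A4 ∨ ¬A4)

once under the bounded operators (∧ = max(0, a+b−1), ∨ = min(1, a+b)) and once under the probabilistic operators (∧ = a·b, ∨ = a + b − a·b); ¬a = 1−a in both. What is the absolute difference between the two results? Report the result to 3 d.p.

0.058

Under bounded:
  ¬A4 = 1 − 0.78 = 0.22
  A4 ∨ ¬A4 = min(1, a+b) on (0.78, 0.22) = 1.00
  A3 ∧ (A4 ∨ ¬A4) = max(0, a+b−1) on (0.34, 1.00) = 0.34
  → value = 0.3400
Under probabilistic:
  ¬A4 = 1 − 0.7800 = 0.2200
  A4 ∨ ¬A4 = a + b − a·b on (0.7800, 0.2200) = 0.8284
  A3 ∧ (A4 ∨ ¬A4) = a·b on (0.3400, 0.8284) = 0.2817
  → value = 0.2817
|0.3400 − 0.2817| = 0.058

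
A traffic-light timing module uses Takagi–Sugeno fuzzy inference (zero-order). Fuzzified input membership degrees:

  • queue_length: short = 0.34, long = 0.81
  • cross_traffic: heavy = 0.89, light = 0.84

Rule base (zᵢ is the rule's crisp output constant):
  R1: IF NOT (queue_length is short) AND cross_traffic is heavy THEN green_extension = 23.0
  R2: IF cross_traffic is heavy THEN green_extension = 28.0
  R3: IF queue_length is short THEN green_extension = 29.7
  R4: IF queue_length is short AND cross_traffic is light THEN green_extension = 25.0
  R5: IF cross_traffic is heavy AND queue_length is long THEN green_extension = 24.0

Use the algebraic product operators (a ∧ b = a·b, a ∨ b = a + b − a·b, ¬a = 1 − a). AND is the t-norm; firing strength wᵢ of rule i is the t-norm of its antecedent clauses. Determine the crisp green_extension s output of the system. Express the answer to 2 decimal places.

25.84

R1 (z=23.0): ¬short=1−0.34=0.66, heavy=0.89; AND[a·b] → w = 0.5874
R2 (z=28.0): heavy=0.89 → w = 0.8900
R3 (z=29.7): short=0.34 → w = 0.3400
R4 (z=25.0): short=0.34, light=0.84; AND[a·b] → w = 0.2856
R5 (z=24.0): heavy=0.89, long=0.81; AND[a·b] → w = 0.7209
Weighted average = (0.5874·23.0 + 0.8900·28.0 + 0.3400·29.7 + 0.2856·25.0 + 0.7209·24.0) / (0.5874 + 0.8900 + 0.3400 + 0.2856 + 0.7209)
  = 72.9698 / 2.8239 = 25.84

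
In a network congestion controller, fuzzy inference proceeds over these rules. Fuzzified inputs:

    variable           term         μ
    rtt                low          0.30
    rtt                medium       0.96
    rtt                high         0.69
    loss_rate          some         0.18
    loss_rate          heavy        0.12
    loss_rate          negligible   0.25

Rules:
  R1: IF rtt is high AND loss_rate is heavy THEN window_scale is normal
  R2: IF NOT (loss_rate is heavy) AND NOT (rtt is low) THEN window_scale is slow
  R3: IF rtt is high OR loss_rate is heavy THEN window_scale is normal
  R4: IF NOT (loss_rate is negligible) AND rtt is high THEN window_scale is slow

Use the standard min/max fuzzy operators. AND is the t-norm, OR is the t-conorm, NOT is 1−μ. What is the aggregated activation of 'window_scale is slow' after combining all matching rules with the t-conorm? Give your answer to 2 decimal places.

R1: high=0.69, heavy=0.12; AND[min(a, b)] → w = 0.12
R2: ¬heavy=1−0.12=0.88, ¬low=1−0.30=0.70; AND[min(a, b)] → w = 0.70
R3: high=0.69, heavy=0.12; OR[max(a, b)] → w = 0.69
R4: ¬negligible=1−0.25=0.75, high=0.69; AND[min(a, b)] → w = 0.69
Rules with consequent 'slow': {R2, R4} → strengths 0.70, 0.69
Aggregate via t-conorm [max(a, b)]: 0.70

0.70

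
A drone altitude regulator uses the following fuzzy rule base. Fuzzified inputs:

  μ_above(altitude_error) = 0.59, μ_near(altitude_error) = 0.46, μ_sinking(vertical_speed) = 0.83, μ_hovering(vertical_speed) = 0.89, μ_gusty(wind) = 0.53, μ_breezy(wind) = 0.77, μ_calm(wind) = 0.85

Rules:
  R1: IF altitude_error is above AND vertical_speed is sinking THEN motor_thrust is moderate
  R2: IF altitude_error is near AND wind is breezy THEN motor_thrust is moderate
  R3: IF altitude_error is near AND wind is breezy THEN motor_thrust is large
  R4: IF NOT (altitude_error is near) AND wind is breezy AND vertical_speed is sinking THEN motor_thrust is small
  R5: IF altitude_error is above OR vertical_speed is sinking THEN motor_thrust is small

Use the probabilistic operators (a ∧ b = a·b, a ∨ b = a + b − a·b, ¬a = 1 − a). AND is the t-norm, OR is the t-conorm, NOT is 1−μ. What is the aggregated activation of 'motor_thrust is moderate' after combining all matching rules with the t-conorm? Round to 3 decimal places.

R1: above=0.59, sinking=0.83; AND[a·b] → w = 0.4897
R2: near=0.46, breezy=0.77; AND[a·b] → w = 0.3542
R3: near=0.46, breezy=0.77; AND[a·b] → w = 0.3542
R4: ¬near=1−0.46=0.54, breezy=0.77, sinking=0.83; AND[a·b] → w = 0.3451
R5: above=0.59, sinking=0.83; OR[a + b − a·b] → w = 0.9303
Rules with consequent 'moderate': {R1, R2} → strengths 0.4897, 0.3542
Aggregate via t-conorm [a + b − a·b]: 0.6704

0.670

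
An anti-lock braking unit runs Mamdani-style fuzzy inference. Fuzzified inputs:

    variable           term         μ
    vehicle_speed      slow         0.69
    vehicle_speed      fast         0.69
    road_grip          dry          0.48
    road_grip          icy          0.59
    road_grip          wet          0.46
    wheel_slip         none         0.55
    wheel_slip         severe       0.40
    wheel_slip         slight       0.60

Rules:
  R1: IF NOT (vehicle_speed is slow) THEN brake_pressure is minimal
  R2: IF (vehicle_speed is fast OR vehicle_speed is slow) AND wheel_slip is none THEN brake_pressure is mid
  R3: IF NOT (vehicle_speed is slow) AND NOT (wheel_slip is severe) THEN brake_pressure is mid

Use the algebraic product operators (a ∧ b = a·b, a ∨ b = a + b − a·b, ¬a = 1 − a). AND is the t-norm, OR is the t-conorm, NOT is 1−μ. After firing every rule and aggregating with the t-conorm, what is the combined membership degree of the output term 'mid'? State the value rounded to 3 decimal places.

0.591

R1: ¬slow=1−0.69=0.31 → w = 0.3100
R2: (fast=0.69 OR slow=0.69) = 0.9039; AND[a·b] with none=0.55 → w = 0.4971
R3: ¬slow=1−0.69=0.31, ¬severe=1−0.40=0.60; AND[a·b] → w = 0.1860
Rules with consequent 'mid': {R2, R3} → strengths 0.4971, 0.1860
Aggregate via t-conorm [a + b − a·b]: 0.5907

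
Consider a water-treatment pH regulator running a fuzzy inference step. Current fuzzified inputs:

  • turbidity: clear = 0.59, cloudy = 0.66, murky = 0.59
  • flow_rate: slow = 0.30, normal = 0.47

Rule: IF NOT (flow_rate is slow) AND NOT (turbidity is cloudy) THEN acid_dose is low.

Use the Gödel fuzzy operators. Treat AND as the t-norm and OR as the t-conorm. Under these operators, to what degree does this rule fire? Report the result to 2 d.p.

firing strength: ¬slow=1−0.30=0.70, ¬cloudy=1−0.66=0.34; AND[min(a, b)] → w = 0.34

0.34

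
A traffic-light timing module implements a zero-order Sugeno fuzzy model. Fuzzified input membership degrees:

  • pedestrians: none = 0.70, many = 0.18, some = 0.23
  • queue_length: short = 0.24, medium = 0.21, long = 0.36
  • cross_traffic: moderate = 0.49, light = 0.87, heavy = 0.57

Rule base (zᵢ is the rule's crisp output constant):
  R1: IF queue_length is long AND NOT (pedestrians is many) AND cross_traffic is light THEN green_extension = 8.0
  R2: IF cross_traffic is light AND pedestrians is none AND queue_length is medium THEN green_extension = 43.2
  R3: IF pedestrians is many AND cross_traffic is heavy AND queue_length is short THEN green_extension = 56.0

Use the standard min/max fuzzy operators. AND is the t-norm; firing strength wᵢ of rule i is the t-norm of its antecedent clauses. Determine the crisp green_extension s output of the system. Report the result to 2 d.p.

R1 (z=8.0): long=0.36, ¬many=1−0.18=0.82, light=0.87; AND[min(a, b)] → w = 0.36
R2 (z=43.2): light=0.87, none=0.70, medium=0.21; AND[min(a, b)] → w = 0.21
R3 (z=56.0): many=0.18, heavy=0.57, short=0.24; AND[min(a, b)] → w = 0.18
Weighted average = (0.36·8.0 + 0.21·43.2 + 0.18·56.0) / (0.36 + 0.21 + 0.18)
  = 22.0320 / 0.7500 = 29.38

29.38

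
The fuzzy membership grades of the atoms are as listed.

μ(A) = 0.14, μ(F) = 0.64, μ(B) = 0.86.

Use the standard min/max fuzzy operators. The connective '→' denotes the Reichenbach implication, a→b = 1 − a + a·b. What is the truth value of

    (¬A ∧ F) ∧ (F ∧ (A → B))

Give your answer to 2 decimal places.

¬A = 1 − 0.14 = 0.86
¬A ∧ F = min(a, b) on (0.86, 0.64) = 0.64
A → B  [Reichenbach: 1 − a + a·b] with a=0.14, b=0.86 → 0.98
F ∧ (A → B) = min(a, b) on (0.64, 0.98) = 0.64
(¬A ∧ F) ∧ (F ∧ (A → B)) = min(a, b) on (0.64, 0.64) = 0.64

0.64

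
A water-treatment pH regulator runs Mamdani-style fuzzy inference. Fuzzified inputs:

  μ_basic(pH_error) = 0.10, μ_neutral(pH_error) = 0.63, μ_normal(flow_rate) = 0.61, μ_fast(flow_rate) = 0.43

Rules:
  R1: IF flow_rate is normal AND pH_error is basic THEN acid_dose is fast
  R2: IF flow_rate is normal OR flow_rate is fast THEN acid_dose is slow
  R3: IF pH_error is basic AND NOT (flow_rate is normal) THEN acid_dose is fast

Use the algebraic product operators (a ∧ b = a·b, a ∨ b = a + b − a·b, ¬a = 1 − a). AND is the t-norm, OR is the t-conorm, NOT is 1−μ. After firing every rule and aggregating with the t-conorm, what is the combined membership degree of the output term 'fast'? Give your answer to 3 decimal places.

0.098

R1: normal=0.61, basic=0.10; AND[a·b] → w = 0.0610
R2: normal=0.61, fast=0.43; OR[a + b − a·b] → w = 0.7777
R3: basic=0.10, ¬normal=1−0.61=0.39; AND[a·b] → w = 0.0390
Rules with consequent 'fast': {R1, R3} → strengths 0.0610, 0.0390
Aggregate via t-conorm [a + b − a·b]: 0.0976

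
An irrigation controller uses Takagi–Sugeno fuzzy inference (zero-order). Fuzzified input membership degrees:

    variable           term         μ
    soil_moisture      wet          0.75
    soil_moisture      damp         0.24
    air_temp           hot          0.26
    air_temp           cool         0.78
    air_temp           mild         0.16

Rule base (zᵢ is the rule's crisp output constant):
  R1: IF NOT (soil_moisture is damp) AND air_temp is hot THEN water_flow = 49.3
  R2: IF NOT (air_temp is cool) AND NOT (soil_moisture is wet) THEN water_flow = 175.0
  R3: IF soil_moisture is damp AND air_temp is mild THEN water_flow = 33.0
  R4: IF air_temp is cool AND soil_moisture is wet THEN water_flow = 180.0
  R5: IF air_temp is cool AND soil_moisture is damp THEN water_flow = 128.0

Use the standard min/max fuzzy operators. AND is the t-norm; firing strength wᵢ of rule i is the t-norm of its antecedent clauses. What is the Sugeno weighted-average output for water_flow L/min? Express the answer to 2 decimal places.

R1 (z=49.3): ¬damp=1−0.24=0.76, hot=0.26; AND[min(a, b)] → w = 0.26
R2 (z=175.0): ¬cool=1−0.78=0.22, ¬wet=1−0.75=0.25; AND[min(a, b)] → w = 0.22
R3 (z=33.0): damp=0.24, mild=0.16; AND[min(a, b)] → w = 0.16
R4 (z=180.0): cool=0.78, wet=0.75; AND[min(a, b)] → w = 0.75
R5 (z=128.0): cool=0.78, damp=0.24; AND[min(a, b)] → w = 0.24
Weighted average = (0.26·49.3 + 0.22·175.0 + 0.16·33.0 + 0.75·180.0 + 0.24·128.0) / (0.26 + 0.22 + 0.16 + 0.75 + 0.24)
  = 222.3180 / 1.6300 = 136.39

136.39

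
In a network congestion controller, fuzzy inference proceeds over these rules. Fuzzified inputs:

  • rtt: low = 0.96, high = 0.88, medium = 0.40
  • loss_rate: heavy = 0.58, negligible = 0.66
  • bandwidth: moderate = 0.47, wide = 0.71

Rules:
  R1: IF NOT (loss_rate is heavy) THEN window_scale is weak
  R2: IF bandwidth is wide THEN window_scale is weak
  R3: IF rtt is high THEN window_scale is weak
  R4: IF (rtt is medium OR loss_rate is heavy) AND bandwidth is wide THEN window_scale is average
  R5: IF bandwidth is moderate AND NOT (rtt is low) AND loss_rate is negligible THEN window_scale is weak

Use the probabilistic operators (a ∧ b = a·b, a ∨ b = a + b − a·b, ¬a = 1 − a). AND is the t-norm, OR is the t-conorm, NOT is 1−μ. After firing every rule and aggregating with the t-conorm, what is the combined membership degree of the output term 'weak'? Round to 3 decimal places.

R1: ¬heavy=1−0.58=0.42 → w = 0.4200
R2: wide=0.71 → w = 0.7100
R3: high=0.88 → w = 0.8800
R4: (medium=0.40 OR heavy=0.58) = 0.7480; AND[a·b] with wide=0.71 → w = 0.5311
R5: moderate=0.47, ¬low=1−0.96=0.04, negligible=0.66; AND[a·b] → w = 0.0124
Rules with consequent 'weak': {R1, R2, R3, R5} → strengths 0.4200, 0.7100, 0.8800, 0.0124
Aggregate via t-conorm [a + b − a·b]: 0.9801

0.980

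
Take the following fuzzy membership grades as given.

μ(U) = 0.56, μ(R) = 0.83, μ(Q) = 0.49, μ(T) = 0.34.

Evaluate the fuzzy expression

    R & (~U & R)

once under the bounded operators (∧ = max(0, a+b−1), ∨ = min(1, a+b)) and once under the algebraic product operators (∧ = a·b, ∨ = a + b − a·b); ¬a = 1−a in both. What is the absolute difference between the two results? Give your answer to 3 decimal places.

0.203

Under bounded:
  ~U = 1 − 0.56 = 0.44
  ~U & R = max(0, a+b−1) on (0.44, 0.83) = 0.27
  R & (~U & R) = max(0, a+b−1) on (0.83, 0.27) = 0.10
  → value = 0.1000
Under algebraic product:
  ~U = 1 − 0.5600 = 0.4400
  ~U & R = a·b on (0.4400, 0.8300) = 0.3652
  R & (~U & R) = a·b on (0.8300, 0.3652) = 0.3031
  → value = 0.3031
|0.1000 − 0.3031| = 0.203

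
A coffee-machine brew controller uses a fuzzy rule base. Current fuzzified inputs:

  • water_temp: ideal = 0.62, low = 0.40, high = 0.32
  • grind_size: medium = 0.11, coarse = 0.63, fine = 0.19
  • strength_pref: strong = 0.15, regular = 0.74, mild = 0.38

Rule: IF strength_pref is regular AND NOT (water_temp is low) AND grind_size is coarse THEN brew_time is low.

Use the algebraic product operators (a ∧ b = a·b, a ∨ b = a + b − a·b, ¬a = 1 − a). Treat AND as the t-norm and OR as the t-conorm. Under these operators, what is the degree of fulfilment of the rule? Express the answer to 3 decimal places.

firing strength: regular=0.74, ¬low=1−0.40=0.60, coarse=0.63; AND[a·b] → w = 0.2797

0.280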